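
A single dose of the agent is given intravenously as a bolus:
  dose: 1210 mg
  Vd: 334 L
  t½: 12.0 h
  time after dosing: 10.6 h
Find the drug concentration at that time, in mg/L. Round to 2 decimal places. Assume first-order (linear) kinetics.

1.96 mg/L

C₀ = Dose / Vd = 1210 / 334 = 3.623 mg/L
k = ln2 / t½ = 0.693147 / 12.0 = 0.05776 h⁻¹
C = C₀ · e^(−k·t) = 3.623 × e^(−0.05776 × 10.6)
  = 3.623 × 0.5421 = 1.964 mg/L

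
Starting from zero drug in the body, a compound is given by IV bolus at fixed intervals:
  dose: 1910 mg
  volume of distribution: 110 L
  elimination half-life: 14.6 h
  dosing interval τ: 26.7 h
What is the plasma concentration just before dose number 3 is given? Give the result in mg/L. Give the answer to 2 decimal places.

6.26 mg/L

C₀ per dose = Dose / Vd = 1910 / 110 = 17.36 mg/L
k = ln2 / t½ = 0.693147 / 14.6 = 0.04748 h⁻¹
Fraction remaining after one interval: r = e^(−kτ) = e^(−0.04748 × 26.7) = 0.2815
Before dose 3, 2 doses have been given (aged 1τ, 2τ).
C_trough = C₀ × (r + r²) = 17.36 × (0.2815 + 0.07924) = 6.262 mg/L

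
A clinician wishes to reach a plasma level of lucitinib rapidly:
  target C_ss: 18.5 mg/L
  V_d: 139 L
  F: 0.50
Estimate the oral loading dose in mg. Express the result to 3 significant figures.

5140 mg

LD = Css × Vd / F = 18.5 × 139 / 0.50 = 5143 mg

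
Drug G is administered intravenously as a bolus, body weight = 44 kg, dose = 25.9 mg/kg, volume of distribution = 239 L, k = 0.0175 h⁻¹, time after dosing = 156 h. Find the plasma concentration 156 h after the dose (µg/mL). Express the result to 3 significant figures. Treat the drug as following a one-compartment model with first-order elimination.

0.311 µg/mL

Total dose = 25.9 × 44 = 1140 mg
C₀ = Dose / Vd = 1140 / 239 = 4.770 mg/L
C = C₀ · e^(−k·t) = 4.770 × e^(−0.01750 × 156)
  = 4.770 × 0.06522 = 0.3111 mg/L
(0.3111 mg/L = 0.3111 µg/mL)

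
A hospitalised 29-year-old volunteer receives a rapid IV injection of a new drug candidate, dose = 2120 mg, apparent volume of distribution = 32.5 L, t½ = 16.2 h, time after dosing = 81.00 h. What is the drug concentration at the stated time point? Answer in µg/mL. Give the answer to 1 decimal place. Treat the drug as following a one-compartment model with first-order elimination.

2.0 µg/mL

C₀ = Dose / Vd = 2120 / 32.5 = 65.23 mg/L
k = ln2 / t½ = 0.693147 / 16.2 = 0.04279 h⁻¹
t / t½ = 81.00 / 16.2 = 5 half-lives
C = C₀ × (1/2)^5 = 65.23 × 0.03125 = 2.038 mg/L
(2.038 mg/L = 2.038 µg/mL)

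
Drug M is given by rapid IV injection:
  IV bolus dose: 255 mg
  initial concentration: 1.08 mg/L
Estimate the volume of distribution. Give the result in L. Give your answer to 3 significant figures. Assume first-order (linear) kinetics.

Vd = Dose / C₀ = 255.0 / 1.08 = 236.1 L

236 L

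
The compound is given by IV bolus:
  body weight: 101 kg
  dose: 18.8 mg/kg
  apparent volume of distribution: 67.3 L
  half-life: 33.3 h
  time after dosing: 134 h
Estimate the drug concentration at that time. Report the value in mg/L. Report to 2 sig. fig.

Total dose = 18.8 × 101 = 1899 mg
C₀ = Dose / Vd = 1899 / 67.3 = 28.22 mg/L
k = ln2 / t½ = 0.693147 / 33.3 = 0.02082 h⁻¹
C = C₀ · e^(−k·t) = 28.22 × e^(−0.02082 × 134)
  = 28.22 × 0.06143 = 1.734 mg/L

1.7 mg/L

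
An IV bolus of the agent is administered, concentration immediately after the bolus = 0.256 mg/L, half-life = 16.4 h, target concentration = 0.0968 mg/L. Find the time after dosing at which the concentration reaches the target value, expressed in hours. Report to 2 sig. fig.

23 h

k = ln2 / t½ = 0.693147 / 16.4 = 0.04227 h⁻¹
t = ln(C₀ / C) / k = ln(0.2560 / 0.0968) / 0.04227
  = ln(2.645) / 0.04227 = 0.9727 / 0.04227 = 23.01 h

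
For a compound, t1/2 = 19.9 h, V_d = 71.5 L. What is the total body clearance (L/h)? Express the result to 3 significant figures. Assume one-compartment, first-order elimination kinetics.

k = ln2 / t½ = 0.693147 / 19.9 = 0.03483 h⁻¹
CL = k × Vd = 0.03483 × 71.5 = 2.490 L/h

2.49 L/h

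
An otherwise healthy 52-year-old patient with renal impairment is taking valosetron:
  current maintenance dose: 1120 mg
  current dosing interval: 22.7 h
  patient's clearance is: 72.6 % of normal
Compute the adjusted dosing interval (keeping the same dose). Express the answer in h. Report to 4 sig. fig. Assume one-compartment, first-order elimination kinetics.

31.27 h

To keep the same average steady-state level, dosing rate must scale with clearance.
CL ratio = 72.6 / 100 = 0.7260
New interval (same dose) = 22.7 / 0.7260 = 31.27 h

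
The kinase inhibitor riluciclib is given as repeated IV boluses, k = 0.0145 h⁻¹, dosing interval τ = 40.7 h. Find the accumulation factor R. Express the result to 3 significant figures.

e^(−kτ) = e^(−0.01450 × 40.7) = 0.5542
Accumulation ratio R = 1 / (1 − e^(−kτ)) = 1 / (1 − 0.5542) = 2.243

2.24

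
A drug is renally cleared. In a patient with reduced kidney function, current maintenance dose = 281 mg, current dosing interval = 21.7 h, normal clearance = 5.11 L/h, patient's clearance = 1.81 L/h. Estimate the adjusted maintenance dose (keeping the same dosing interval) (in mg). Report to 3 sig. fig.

To keep the same average steady-state level, dosing rate must scale with clearance.
CL ratio = 1.81 / 5.11 = 0.3542
New dose (same interval) = 281 × 0.3542 = 99.53 mg

99.5 mg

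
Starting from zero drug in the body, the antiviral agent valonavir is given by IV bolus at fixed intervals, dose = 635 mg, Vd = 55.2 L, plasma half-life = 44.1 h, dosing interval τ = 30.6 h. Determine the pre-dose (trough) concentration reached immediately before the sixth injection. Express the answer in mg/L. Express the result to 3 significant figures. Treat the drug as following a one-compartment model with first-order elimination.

C₀ per dose = Dose / Vd = 635 / 55.2 = 11.50 mg/L
k = ln2 / t½ = 0.693147 / 44.1 = 0.01572 h⁻¹
Fraction remaining after one interval: r = e^(−kτ) = e^(−0.01572 × 30.6) = 0.6181
Before dose 6, 5 doses have been given (aged 1τ, 2τ, 3τ, 4τ, 5τ).
C_trough = C₀ × (r + r² + … + r^5) = C₀ × r(1−r^5)/(1−r)
        = 11.50 × 0.6181 × (1 − 0.09022) / (1 − 0.6181) = 16.93 mg/L

16.9 mg/L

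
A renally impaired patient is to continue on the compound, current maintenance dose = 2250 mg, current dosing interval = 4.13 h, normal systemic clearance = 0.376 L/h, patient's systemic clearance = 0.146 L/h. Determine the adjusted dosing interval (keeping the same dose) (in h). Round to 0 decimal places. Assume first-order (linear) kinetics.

11 h

To keep the same average steady-state level, dosing rate must scale with clearance.
CL ratio = 0.146 / 0.376 = 0.3883
New interval (same dose) = 4.13 / 0.3883 = 10.64 h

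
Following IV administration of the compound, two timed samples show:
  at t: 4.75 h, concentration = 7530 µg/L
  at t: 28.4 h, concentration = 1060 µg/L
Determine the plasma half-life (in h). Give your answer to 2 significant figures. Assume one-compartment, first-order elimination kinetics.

k = ln(C₁/C₂) / (t₂ − t₁) = ln(7530/1060) / (28.4 − 4.75)
  = 1.961 / 23.65 = 0.08292 h⁻¹
t½ = ln2 / k = 0.693147 / 0.08292 = 8.359 h

8.4 h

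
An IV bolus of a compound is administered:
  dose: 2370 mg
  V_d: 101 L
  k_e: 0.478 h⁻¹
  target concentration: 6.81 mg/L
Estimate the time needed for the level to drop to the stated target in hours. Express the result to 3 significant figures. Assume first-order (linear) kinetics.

C₀ = Dose / Vd = 2370 / 101 = 23.47 mg/L
t = ln(C₀ / C) / k = ln(23.47 / 6.81) / 0.4780
  = ln(3.446) / 0.4780 = 1.237 / 0.4780 = 2.588 h

2.59 h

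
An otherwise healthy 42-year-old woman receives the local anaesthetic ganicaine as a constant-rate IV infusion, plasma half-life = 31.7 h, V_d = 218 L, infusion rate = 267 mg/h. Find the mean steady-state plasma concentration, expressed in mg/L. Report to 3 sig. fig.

56.0 mg/L

k = ln2 / t½ = 0.693147 / 31.7 = 0.02187 h⁻¹
CL = k × Vd = 0.02187 × 218 = 4.768 L/h
At steady state Css = R₀ / CL = 267 / 4.768 = 56.00 mg/L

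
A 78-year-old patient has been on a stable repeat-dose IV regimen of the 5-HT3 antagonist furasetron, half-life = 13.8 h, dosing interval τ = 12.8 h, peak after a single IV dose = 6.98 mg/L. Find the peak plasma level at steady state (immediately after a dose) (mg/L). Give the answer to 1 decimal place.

14.7 mg/L

k = ln2 / t½ = 0.693147 / 13.8 = 0.05023 h⁻¹
e^(−kτ) = e^(−0.05023 × 12.8) = 0.5257
Accumulation ratio R = 1 / (1 − e^(−kτ)) = 1 / (1 − 0.5257) = 2.108
Steady-state peak = C₀ × R = 6.98 × 2.108 = 14.71 mg/L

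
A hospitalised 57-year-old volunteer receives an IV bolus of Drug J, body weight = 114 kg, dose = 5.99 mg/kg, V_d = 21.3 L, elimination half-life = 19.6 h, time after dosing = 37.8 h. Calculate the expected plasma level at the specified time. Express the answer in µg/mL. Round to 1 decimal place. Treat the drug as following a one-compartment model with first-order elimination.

Total dose = 5.99 × 114 = 682.9 mg
C₀ = Dose / Vd = 682.9 / 21.3 = 32.06 mg/L
k = ln2 / t½ = 0.693147 / 19.6 = 0.03536 h⁻¹
C = C₀ · e^(−k·t) = 32.06 × e^(−0.03536 × 37.8)
  = 32.06 × 0.2627 = 8.422 mg/L
(8.422 mg/L = 8.422 µg/mL)

8.4 µg/mL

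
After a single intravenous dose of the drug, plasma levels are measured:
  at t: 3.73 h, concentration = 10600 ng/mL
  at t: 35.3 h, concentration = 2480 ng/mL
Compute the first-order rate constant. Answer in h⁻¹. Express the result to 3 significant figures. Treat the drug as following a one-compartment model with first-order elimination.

0.0460 h⁻¹

k = ln(C₁/C₂) / (t₂ − t₁) = ln(10600/2480) / (35.3 − 3.73)
  = 1.453 / 31.57 = 0.04602 h⁻¹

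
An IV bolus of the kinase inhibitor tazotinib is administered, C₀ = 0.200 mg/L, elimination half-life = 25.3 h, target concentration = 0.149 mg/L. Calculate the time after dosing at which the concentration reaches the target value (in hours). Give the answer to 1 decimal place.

k = ln2 / t½ = 0.693147 / 25.3 = 0.02740 h⁻¹
t = ln(C₀ / C) / k = ln(0.2000 / 0.149) / 0.02740
  = ln(1.342) / 0.02740 = 0.2942 / 0.02740 = 10.74 h

10.7 h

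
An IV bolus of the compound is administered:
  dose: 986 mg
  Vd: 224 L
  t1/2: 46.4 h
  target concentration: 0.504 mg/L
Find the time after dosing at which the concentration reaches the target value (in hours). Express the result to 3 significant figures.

145 h

C₀ = Dose / Vd = 986.0 / 224 = 4.402 mg/L
k = ln2 / t½ = 0.693147 / 46.4 = 0.01494 h⁻¹
t = ln(C₀ / C) / k = ln(4.402 / 0.504) / 0.01494
  = ln(8.734) / 0.01494 = 2.167 / 0.01494 = 145.0 h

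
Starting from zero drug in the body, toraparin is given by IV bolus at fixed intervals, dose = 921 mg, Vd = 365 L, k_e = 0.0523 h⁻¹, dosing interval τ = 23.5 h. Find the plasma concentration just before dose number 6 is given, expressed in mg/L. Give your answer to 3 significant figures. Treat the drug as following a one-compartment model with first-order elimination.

C₀ per dose = Dose / Vd = 921 / 365 = 2.523 mg/L
Fraction remaining after one interval: r = e^(−kτ) = e^(−0.05230 × 23.5) = 0.2926
Before dose 6, 5 doses have been given (aged 1τ, 2τ, 3τ, 4τ, 5τ).
C_trough = C₀ × (r + r² + … + r^5) = C₀ × r(1−r^5)/(1−r)
        = 2.523 × 0.2926 × (1 − 0.002145) / (1 − 0.2926) = 1.041 mg/L

1.04 mg/L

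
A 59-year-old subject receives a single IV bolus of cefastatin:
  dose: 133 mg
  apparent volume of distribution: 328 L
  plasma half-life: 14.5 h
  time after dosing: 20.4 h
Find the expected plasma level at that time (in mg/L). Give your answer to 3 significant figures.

C₀ = Dose / Vd = 133.0 / 328 = 0.4055 mg/L
k = ln2 / t½ = 0.693147 / 14.5 = 0.04780 h⁻¹
C = C₀ · e^(−k·t) = 0.4055 × e^(−0.04780 × 20.4)
  = 0.4055 × 0.3771 = 0.1529 mg/L

0.153 mg/L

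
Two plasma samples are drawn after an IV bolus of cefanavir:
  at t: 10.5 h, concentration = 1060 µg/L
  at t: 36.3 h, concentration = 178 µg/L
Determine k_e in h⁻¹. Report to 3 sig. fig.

k = ln(C₁/C₂) / (t₂ − t₁) = ln(1060/178) / (36.3 − 10.5)
  = 1.784 / 25.80 = 0.06915 h⁻¹

0.0692 h⁻¹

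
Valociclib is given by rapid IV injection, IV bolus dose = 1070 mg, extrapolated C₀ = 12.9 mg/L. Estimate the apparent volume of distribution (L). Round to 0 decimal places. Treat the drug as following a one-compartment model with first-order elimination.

Vd = Dose / C₀ = 1070 / 12.9 = 82.95 L

83 L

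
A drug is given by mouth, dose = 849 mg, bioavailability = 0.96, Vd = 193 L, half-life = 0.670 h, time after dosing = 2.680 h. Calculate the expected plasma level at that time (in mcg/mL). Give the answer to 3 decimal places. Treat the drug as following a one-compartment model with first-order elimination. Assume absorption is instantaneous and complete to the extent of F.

0.264 mcg/mL

Amount reaching circulation = F × Dose = 0.96 × 849.0 = 815.0 mg
C₀ = F·Dose / Vd = 815.0 / 193 = 4.223 mg/L
k = ln2 / t½ = 0.693147 / 0.670 = 1.035 h⁻¹
t / t½ = 2.680 / 0.670 = 4 half-lives
C = C₀ × (1/2)^4 = 4.223 × 0.06250 = 0.2639 mg/L
(0.2639 mg/L = 0.2639 mcg/mL)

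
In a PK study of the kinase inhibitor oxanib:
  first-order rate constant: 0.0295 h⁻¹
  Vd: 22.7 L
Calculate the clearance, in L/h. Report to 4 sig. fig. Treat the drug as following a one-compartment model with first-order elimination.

CL = k × Vd = 0.0295 × 22.7 = 0.6697 L/h

0.6697 L/h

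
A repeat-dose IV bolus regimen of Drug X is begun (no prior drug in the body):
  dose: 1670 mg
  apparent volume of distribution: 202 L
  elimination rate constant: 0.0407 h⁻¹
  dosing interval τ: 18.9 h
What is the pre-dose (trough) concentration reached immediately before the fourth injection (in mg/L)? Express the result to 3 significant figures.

6.43 mg/L

C₀ per dose = Dose / Vd = 1670 / 202 = 8.267 mg/L
Fraction remaining after one interval: r = e^(−kτ) = e^(−0.04070 × 18.9) = 0.4634
Before dose 4, 3 doses have been given (aged 1τ, 2τ, 3τ).
C_trough = C₀ × (r + r² + … + r^3) = C₀ × r(1−r^3)/(1−r)
        = 8.267 × 0.4634 × (1 − 0.09951) / (1 − 0.4634) = 6.429 mg/L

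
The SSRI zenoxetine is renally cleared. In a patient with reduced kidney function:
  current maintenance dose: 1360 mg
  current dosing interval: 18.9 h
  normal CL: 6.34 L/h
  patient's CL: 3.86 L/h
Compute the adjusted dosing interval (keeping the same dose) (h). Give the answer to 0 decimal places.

To keep the same average steady-state level, dosing rate must scale with clearance.
CL ratio = 3.86 / 6.34 = 0.6088
New interval (same dose) = 18.9 / 0.6088 = 31.04 h

31 h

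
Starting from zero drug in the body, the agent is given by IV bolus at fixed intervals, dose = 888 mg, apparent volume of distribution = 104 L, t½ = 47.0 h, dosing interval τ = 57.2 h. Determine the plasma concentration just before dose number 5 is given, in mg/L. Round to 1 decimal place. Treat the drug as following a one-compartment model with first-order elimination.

6.2 mg/L

C₀ per dose = Dose / Vd = 888 / 104 = 8.538 mg/L
k = ln2 / t½ = 0.693147 / 47.0 = 0.01475 h⁻¹
Fraction remaining after one interval: r = e^(−kτ) = e^(−0.01475 × 57.2) = 0.4301
Before dose 5, 4 doses have been given (aged 1τ, 2τ, 3τ, 4τ).
C_trough = C₀ × (r + r² + … + r^4) = C₀ × r(1−r^4)/(1−r)
        = 8.538 × 0.4301 × (1 − 0.03422) / (1 − 0.4301) = 6.223 mg/L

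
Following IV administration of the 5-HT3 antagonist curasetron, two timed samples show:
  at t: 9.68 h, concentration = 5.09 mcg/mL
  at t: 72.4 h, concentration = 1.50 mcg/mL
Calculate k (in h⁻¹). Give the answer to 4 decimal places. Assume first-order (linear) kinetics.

0.0195 h⁻¹

k = ln(C₁/C₂) / (t₂ − t₁) = ln(5.09/1.50) / (72.4 − 9.68)
  = 1.222 / 62.72 = 0.01948 h⁻¹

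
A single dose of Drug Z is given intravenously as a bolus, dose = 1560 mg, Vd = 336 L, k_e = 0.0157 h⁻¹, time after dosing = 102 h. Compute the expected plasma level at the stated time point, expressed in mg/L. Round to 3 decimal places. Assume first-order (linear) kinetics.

0.936 mg/L

C₀ = Dose / Vd = 1560 / 336 = 4.643 mg/L
C = C₀ · e^(−k·t) = 4.643 × e^(−0.01570 × 102)
  = 4.643 × 0.2016 = 0.9360 mg/L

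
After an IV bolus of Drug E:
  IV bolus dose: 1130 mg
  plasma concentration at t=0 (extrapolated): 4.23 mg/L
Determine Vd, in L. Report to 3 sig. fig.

267 L

Vd = Dose / C₀ = 1130 / 4.23 = 267.1 L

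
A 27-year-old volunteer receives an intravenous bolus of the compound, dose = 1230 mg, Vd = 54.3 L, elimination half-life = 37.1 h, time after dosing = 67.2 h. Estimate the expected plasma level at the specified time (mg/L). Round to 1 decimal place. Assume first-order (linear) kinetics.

6.5 mg/L

C₀ = Dose / Vd = 1230 / 54.3 = 22.65 mg/L
k = ln2 / t½ = 0.693147 / 37.1 = 0.01868 h⁻¹
C = C₀ · e^(−k·t) = 22.65 × e^(−0.01868 × 67.2)
  = 22.65 × 0.2850 = 6.455 mg/L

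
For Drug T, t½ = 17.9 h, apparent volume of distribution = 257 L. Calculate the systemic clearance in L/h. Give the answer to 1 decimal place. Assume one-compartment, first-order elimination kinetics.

10.0 L/h

k = ln2 / t½ = 0.693147 / 17.9 = 0.03872 h⁻¹
CL = k × Vd = 0.03872 × 257 = 9.951 L/h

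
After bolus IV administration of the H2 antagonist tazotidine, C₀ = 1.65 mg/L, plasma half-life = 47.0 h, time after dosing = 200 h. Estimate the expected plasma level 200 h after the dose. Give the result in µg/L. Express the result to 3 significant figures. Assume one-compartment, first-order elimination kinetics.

86.4 µg/L

k = ln2 / t½ = 0.693147 / 47.0 = 0.01475 h⁻¹
C = C₀ · e^(−k·t) = 1.650 × e^(−0.01475 × 200)
  = 1.650 × 0.05234 = 0.08636 mg/L
Convert: 0.08636 mg/L × 1000 = 86.36 µg/L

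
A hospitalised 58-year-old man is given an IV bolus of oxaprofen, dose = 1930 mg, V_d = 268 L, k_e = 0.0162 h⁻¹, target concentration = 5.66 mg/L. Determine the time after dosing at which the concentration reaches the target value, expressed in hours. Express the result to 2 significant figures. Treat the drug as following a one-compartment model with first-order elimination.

C₀ = Dose / Vd = 1930 / 268 = 7.201 mg/L
t = ln(C₀ / C) / k = ln(7.201 / 5.66) / 0.01620
  = ln(1.272) / 0.01620 = 0.2406 / 0.01620 = 14.85 h

15 h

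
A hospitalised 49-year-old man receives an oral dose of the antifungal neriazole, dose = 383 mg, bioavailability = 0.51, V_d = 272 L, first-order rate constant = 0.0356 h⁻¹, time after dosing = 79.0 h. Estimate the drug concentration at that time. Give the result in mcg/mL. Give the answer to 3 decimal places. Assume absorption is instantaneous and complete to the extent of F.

Amount reaching circulation = F × Dose = 0.51 × 383.0 = 195.3 mg
C₀ = F·Dose / Vd = 195.3 / 272 = 0.7180 mg/L
C = C₀ · e^(−k·t) = 0.7180 × e^(−0.03560 × 79.0)
  = 0.7180 × 0.06006 = 0.04312 mg/L
(0.04312 mg/L = 0.04312 mcg/mL)

0.043 mcg/mL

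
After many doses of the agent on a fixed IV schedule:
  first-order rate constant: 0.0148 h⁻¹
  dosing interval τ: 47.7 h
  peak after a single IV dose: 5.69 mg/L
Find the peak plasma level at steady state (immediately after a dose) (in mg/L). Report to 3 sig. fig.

11.2 mg/L

e^(−kτ) = e^(−0.01480 × 47.7) = 0.4936
Accumulation ratio R = 1 / (1 − e^(−kτ)) = 1 / (1 − 0.4936) = 1.975
Steady-state peak = C₀ × R = 5.69 × 1.975 = 11.24 mg/L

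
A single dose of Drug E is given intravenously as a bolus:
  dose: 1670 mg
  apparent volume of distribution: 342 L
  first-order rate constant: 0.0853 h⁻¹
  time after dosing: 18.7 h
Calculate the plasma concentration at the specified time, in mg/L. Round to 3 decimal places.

0.991 mg/L

C₀ = Dose / Vd = 1670 / 342 = 4.883 mg/L
C = C₀ · e^(−k·t) = 4.883 × e^(−0.08530 × 18.7)
  = 4.883 × 0.2029 = 0.9908 mg/L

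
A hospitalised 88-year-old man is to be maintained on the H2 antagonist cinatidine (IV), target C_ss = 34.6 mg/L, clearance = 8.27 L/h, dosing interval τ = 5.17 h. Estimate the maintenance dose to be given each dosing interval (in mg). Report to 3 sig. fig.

1480 mg

At steady state, Dose/τ = Css × CL.
Dose = Css × CL × τ = 34.6 × 8.270 × 5.17 = 1479 mg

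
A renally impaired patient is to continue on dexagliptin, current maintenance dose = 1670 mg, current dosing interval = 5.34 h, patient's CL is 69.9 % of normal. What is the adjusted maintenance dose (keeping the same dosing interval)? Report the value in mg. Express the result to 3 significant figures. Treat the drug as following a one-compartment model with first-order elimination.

1170 mg

To keep the same average steady-state level, dosing rate must scale with clearance.
CL ratio = 69.9 / 100 = 0.6990
New dose (same interval) = 1670 × 0.6990 = 1167 mg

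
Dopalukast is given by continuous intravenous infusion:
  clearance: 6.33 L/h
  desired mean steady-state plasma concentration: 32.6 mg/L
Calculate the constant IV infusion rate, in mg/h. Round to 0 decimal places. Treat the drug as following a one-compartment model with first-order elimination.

At steady state, infusion rate R₀ = Css × CL = 32.6 × 6.330 = 206.4 mg/h

206 mg/h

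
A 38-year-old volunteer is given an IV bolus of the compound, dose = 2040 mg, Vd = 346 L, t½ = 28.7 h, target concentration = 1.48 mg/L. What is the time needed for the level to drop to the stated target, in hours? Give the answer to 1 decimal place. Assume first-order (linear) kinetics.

C₀ = Dose / Vd = 2040 / 346 = 5.896 mg/L
k = ln2 / t½ = 0.693147 / 28.7 = 0.02415 h⁻¹
t = ln(C₀ / C) / k = ln(5.896 / 1.48) / 0.02415
  = ln(3.984) / 0.02415 = 1.382 / 0.02415 = 57.23 h

57.2 h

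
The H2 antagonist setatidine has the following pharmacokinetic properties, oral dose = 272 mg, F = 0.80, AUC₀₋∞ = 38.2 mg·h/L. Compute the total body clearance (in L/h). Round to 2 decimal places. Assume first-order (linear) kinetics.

5.70 L/h

CL = F·Dose / AUC = 0.80 × 272 / 38.2 = 5.696 L/h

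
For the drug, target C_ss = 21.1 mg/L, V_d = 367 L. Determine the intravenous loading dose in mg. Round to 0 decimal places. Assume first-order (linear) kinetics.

7744 mg

LD = Css × Vd = 21.1 × 367 = 7744 mg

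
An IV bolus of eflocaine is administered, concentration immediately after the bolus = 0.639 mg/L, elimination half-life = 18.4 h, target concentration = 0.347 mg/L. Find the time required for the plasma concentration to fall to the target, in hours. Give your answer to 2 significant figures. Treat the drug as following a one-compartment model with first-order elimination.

k = ln2 / t½ = 0.693147 / 18.4 = 0.03767 h⁻¹
t = ln(C₀ / C) / k = ln(0.6390 / 0.347) / 0.03767
  = ln(1.841) / 0.03767 = 0.6103 / 0.03767 = 16.20 h

16 h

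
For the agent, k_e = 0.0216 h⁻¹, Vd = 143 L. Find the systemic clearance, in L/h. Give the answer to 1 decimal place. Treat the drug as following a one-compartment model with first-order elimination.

3.1 L/h

CL = k × Vd = 0.0216 × 143 = 3.089 L/h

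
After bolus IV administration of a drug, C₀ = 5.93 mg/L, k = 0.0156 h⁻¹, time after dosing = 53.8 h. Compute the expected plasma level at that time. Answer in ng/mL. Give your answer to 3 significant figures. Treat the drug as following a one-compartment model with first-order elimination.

2560 ng/mL

C = C₀ · e^(−k·t) = 5.930 × e^(−0.01560 × 53.8)
  = 5.930 × 0.4320 = 2.562 mg/L
Convert: 2.562 mg/L × 1000 = 2562 ng/mL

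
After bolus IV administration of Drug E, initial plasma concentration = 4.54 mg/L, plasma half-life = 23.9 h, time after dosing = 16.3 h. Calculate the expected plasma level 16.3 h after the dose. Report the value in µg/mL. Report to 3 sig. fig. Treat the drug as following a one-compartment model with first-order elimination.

k = ln2 / t½ = 0.693147 / 23.9 = 0.02900 h⁻¹
C = C₀ · e^(−k·t) = 4.540 × e^(−0.02900 × 16.3)
  = 4.540 × 0.6233 = 2.830 mg/L
(2.830 mg/L = 2.830 µg/mL)

2.83 µg/mL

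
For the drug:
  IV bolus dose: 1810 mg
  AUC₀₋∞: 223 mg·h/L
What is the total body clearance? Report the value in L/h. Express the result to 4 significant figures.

8.117 L/h

CL = Dose / AUC = 1810 / 223 = 8.117 L/h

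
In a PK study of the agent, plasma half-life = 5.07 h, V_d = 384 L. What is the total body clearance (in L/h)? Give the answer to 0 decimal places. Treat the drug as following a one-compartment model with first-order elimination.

k = ln2 / t½ = 0.693147 / 5.07 = 0.1367 h⁻¹
CL = k × Vd = 0.1367 × 384 = 52.49 L/h

52 L/h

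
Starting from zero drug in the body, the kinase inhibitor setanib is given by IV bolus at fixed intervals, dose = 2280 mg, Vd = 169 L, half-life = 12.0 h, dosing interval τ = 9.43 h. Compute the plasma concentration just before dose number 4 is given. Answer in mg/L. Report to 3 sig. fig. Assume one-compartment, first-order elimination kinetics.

15.0 mg/L

C₀ per dose = Dose / Vd = 2280 / 169 = 13.49 mg/L
k = ln2 / t½ = 0.693147 / 12.0 = 0.05776 h⁻¹
Fraction remaining after one interval: r = e^(−kτ) = e^(−0.05776 × 9.43) = 0.5800
Before dose 4, 3 doses have been given (aged 1τ, 2τ, 3τ).
C_trough = C₀ × (r + r² + … + r^3) = C₀ × r(1−r^3)/(1−r)
        = 13.49 × 0.5800 × (1 − 0.1951) / (1 − 0.5800) = 14.99 mg/L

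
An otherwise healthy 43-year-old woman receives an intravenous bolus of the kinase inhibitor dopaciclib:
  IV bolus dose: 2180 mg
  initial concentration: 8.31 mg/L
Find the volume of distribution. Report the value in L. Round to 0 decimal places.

262 L

Vd = Dose / C₀ = 2180 / 8.31 = 262.3 L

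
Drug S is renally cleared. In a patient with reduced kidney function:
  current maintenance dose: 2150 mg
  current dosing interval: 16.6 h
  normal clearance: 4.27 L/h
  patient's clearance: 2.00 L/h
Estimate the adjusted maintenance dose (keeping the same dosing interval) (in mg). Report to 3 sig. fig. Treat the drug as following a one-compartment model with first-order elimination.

To keep the same average steady-state level, dosing rate must scale with clearance.
CL ratio = 2.00 / 4.27 = 0.4684
New dose (same interval) = 2150 × 0.4684 = 1007 mg

1010 mg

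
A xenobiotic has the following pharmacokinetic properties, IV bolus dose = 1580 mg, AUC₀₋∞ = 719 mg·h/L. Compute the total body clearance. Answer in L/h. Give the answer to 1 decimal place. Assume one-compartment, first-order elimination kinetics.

2.2 L/h

CL = Dose / AUC = 1580 / 719 = 2.197 L/h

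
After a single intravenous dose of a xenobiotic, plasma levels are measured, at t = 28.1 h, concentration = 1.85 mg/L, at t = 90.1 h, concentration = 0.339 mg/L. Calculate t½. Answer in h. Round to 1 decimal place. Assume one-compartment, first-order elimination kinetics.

25.3 h

k = ln(C₁/C₂) / (t₂ − t₁) = ln(1.85/0.339) / (90.1 − 28.1)
  = 1.697 / 62.00 = 0.02737 h⁻¹
t½ = ln2 / k = 0.693147 / 0.02737 = 25.33 h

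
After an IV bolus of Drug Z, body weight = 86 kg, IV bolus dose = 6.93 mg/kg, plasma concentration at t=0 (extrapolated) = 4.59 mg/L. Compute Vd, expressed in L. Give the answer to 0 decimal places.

130 L

Dose = 6.93 × 86 = 596.0 mg
Vd = Dose / C₀ = 596.0 / 4.59 = 129.8 L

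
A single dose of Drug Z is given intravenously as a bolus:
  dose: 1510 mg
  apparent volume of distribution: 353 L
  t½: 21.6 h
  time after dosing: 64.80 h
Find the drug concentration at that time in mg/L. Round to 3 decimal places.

C₀ = Dose / Vd = 1510 / 353 = 4.278 mg/L
k = ln2 / t½ = 0.693147 / 21.6 = 0.03209 h⁻¹
t / t½ = 64.80 / 21.6 = 3 half-lives
C = C₀ × (1/2)^3 = 4.278 × 0.1250 = 0.5348 mg/L

0.535 mg/L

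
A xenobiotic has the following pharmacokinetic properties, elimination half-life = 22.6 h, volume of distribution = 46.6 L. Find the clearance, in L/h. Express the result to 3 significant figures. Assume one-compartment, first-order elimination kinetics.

1.43 L/h

k = ln2 / t½ = 0.693147 / 22.6 = 0.03067 h⁻¹
CL = k × Vd = 0.03067 × 46.6 = 1.429 L/h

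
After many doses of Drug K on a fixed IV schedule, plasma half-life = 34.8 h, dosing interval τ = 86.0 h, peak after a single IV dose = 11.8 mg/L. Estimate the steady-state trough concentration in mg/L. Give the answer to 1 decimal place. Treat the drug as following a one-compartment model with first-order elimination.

k = ln2 / t½ = 0.693147 / 34.8 = 0.01992 h⁻¹
e^(−kτ) = e^(−0.01992 × 86.0) = 0.1803
Accumulation ratio R = 1 / (1 − e^(−kτ)) = 1 / (1 − 0.1803) = 1.220
Steady-state trough = C₀ × R × e^(−kτ) = 11.8 × 1.220 × 0.1803 = 2.596 mg/L

2.6 mg/L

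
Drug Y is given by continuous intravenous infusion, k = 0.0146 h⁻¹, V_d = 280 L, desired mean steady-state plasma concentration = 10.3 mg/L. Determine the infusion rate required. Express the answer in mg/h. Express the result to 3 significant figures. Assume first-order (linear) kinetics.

42.1 mg/h

CL = k × Vd = 0.01460 × 280 = 4.088 L/h
At steady state, infusion rate R₀ = Css × CL = 10.3 × 4.088 = 42.11 mg/h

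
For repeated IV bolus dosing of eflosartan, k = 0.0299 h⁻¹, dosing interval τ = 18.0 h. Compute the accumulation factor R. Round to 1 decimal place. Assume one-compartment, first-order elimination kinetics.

e^(−kτ) = e^(−0.02990 × 18.0) = 0.5838
Accumulation ratio R = 1 / (1 − e^(−kτ)) = 1 / (1 − 0.5838) = 2.403

2.4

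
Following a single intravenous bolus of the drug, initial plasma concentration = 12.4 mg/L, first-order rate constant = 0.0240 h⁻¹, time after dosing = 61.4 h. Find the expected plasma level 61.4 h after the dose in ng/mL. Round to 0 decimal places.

2841 ng/mL

C = C₀ · e^(−k·t) = 12.40 × e^(−0.02400 × 61.4)
  = 12.40 × 0.2291 = 2.841 mg/L
Convert: 2.841 mg/L × 1000 = 2841 ng/mL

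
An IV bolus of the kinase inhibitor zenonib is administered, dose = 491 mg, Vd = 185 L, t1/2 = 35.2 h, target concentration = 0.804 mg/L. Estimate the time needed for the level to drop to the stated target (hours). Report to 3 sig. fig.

60.6 h

C₀ = Dose / Vd = 491.0 / 185 = 2.654 mg/L
k = ln2 / t½ = 0.693147 / 35.2 = 0.01969 h⁻¹
t = ln(C₀ / C) / k = ln(2.654 / 0.804) / 0.01969
  = ln(3.301) / 0.01969 = 1.194 / 0.01969 = 60.64 h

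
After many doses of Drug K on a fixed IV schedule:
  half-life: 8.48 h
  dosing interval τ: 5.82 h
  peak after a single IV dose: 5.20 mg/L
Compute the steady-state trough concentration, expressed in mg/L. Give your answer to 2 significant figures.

k = ln2 / t½ = 0.693147 / 8.48 = 0.08174 h⁻¹
e^(−kτ) = e^(−0.08174 × 5.82) = 0.6214
Accumulation ratio R = 1 / (1 − e^(−kτ)) = 1 / (1 − 0.6214) = 2.641
Steady-state trough = C₀ × R × e^(−kτ) = 5.20 × 2.641 × 0.6214 = 8.534 mg/L

8.5 mg/L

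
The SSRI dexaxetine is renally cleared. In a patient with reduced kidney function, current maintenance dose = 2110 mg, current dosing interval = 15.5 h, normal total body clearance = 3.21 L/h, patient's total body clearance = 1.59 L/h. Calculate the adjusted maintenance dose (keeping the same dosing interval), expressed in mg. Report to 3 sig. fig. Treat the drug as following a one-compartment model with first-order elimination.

1050 mg

To keep the same average steady-state level, dosing rate must scale with clearance.
CL ratio = 1.59 / 3.21 = 0.4953
New dose (same interval) = 2110 × 0.4953 = 1045 mg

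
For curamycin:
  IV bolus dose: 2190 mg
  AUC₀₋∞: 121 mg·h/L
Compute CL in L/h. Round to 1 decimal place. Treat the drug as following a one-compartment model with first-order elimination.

CL = Dose / AUC = 2190 / 121 = 18.10 L/h

18.1 L/h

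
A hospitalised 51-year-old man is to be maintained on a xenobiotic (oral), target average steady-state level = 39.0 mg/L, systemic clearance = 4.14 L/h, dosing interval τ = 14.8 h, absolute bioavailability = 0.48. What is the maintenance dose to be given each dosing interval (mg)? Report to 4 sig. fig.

4978 mg

At steady state, F × (Dose/τ) = Css × CL.
Dose = Css × CL × τ / F = 39.0 × 4.140 × 14.8 / 0.48 = 4978 mg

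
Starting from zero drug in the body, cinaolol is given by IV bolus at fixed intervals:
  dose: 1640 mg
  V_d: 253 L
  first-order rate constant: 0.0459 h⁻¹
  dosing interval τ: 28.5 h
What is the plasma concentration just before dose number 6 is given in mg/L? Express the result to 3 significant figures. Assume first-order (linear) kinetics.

C₀ per dose = Dose / Vd = 1640 / 253 = 6.482 mg/L
Fraction remaining after one interval: r = e^(−kτ) = e^(−0.04590 × 28.5) = 0.2703
Before dose 6, 5 doses have been given (aged 1τ, 2τ, 3τ, 4τ, 5τ).
C_trough = C₀ × (r + r² + … + r^5) = C₀ × r(1−r^5)/(1−r)
        = 6.482 × 0.2703 × (1 − 0.001443) / (1 − 0.2703) = 2.398 mg/L

2.40 mg/L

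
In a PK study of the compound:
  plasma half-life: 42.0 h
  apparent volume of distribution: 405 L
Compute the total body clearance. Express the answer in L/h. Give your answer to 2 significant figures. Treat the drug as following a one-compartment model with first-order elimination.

6.7 L/h

k = ln2 / t½ = 0.693147 / 42.0 = 0.01650 h⁻¹
CL = k × Vd = 0.01650 × 405 = 6.683 L/h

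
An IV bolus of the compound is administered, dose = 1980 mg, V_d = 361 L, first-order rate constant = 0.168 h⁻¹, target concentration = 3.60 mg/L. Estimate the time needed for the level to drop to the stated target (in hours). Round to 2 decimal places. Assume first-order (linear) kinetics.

2.51 h

C₀ = Dose / Vd = 1980 / 361 = 5.485 mg/L
t = ln(C₀ / C) / k = ln(5.485 / 3.60) / 0.1680
  = ln(1.524) / 0.1680 = 0.4213 / 0.1680 = 2.508 h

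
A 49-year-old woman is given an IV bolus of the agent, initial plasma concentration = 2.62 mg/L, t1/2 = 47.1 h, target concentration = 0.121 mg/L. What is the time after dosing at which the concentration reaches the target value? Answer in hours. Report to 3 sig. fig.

209 h

k = ln2 / t½ = 0.693147 / 47.1 = 0.01472 h⁻¹
t = ln(C₀ / C) / k = ln(2.620 / 0.121) / 0.01472
  = ln(21.65) / 0.01472 = 3.075 / 0.01472 = 208.9 h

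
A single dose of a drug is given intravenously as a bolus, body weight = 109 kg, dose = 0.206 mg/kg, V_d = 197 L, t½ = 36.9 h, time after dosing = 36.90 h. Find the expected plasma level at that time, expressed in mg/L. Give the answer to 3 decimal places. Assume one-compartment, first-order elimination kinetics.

0.057 mg/L

Total dose = 0.206 × 109 = 22.45 mg
C₀ = Dose / Vd = 22.45 / 197 = 0.1140 mg/L
k = ln2 / t½ = 0.693147 / 36.9 = 0.01878 h⁻¹
t / t½ = 36.90 / 36.9 = 1 half-lives
C = C₀ × (1/2)^1 = 0.1140 × 0.5000 = 0.05700 mg/L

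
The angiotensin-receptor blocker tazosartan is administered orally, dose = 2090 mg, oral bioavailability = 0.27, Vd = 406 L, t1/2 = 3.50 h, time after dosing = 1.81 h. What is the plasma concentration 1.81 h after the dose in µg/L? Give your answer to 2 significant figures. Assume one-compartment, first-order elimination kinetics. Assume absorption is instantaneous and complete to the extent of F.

Amount reaching circulation = F × Dose = 0.27 × 2090 = 564.3 mg
C₀ = F·Dose / Vd = 564.3 / 406 = 1.390 mg/L
k = ln2 / t½ = 0.693147 / 3.50 = 0.1980 h⁻¹
C = C₀ · e^(−k·t) = 1.390 × e^(−0.1980 × 1.81)
  = 1.390 × 0.6988 = 0.9713 mg/L
Convert: 0.9713 mg/L × 1000 = 971.3 µg/L

970 µg/L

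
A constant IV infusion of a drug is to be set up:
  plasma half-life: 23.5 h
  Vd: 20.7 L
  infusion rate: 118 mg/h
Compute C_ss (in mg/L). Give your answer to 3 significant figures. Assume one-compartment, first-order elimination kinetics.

k = ln2 / t½ = 0.693147 / 23.5 = 0.02950 h⁻¹
CL = k × Vd = 0.02950 × 20.7 = 0.6107 L/h
At steady state Css = R₀ / CL = 118 / 0.6107 = 193.2 mg/L

193 mg/L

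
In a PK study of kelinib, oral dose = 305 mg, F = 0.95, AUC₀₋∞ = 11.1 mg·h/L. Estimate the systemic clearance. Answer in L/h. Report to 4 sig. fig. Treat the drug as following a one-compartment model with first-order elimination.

26.10 L/h

CL = F·Dose / AUC = 0.95 × 305 / 11.1 = 26.10 L/h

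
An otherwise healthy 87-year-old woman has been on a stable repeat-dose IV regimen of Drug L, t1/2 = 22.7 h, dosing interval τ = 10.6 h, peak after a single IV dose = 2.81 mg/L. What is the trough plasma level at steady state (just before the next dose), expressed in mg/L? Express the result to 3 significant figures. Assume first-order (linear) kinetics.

k = ln2 / t½ = 0.693147 / 22.7 = 0.03054 h⁻¹
e^(−kτ) = e^(−0.03054 × 10.6) = 0.7234
Accumulation ratio R = 1 / (1 − e^(−kτ)) = 1 / (1 − 0.7234) = 3.615
Steady-state trough = C₀ × R × e^(−kτ) = 2.81 × 3.615 × 0.7234 = 7.348 mg/L

7.35 mg/L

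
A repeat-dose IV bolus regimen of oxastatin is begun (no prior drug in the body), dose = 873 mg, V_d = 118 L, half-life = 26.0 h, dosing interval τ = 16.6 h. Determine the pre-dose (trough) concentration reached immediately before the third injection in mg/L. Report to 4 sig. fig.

C₀ per dose = Dose / Vd = 873 / 118 = 7.398 mg/L
k = ln2 / t½ = 0.693147 / 26.0 = 0.02666 h⁻¹
Fraction remaining after one interval: r = e^(−kτ) = e^(−0.02666 × 16.6) = 0.6424
Before dose 3, 2 doses have been given (aged 1τ, 2τ).
C_trough = C₀ × (r + r²) = 7.398 × (0.6424 + 0.4127) = 7.806 mg/L

7.806 mg/L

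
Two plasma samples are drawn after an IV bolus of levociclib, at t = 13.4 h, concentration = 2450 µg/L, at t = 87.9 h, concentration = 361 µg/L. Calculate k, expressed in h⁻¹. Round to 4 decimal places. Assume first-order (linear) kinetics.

0.0257 h⁻¹

k = ln(C₁/C₂) / (t₂ − t₁) = ln(2450/361) / (87.9 − 13.4)
  = 1.915 / 74.50 = 0.02570 h⁻¹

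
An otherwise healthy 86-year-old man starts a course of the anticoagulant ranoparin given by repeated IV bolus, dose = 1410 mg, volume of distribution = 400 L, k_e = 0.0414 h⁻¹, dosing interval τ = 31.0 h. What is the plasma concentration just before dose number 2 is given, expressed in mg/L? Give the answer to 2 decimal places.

0.98 mg/L

C₀ per dose = Dose / Vd = 1410 / 400 = 3.525 mg/L
Fraction remaining after one interval: r = e^(−kτ) = e^(−0.04140 × 31.0) = 0.2771
Before dose 2, 1 dose has been given (aged 1τ).
C_trough = C₀ × r = 3.525 × 0.2771 = 0.9768 mg/L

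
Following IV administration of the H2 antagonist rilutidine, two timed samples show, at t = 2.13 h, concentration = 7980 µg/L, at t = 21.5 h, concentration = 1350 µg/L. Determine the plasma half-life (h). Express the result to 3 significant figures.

7.56 h

k = ln(C₁/C₂) / (t₂ − t₁) = ln(7980/1350) / (21.5 − 2.13)
  = 1.777 / 19.37 = 0.09174 h⁻¹
t½ = ln2 / k = 0.693147 / 0.09174 = 7.556 h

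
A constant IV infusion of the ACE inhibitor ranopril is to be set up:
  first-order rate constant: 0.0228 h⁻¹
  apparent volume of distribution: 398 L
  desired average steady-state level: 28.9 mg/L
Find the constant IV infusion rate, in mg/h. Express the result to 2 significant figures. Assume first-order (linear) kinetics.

260 mg/h

CL = k × Vd = 0.02280 × 398 = 9.074 L/h
At steady state, infusion rate R₀ = Css × CL = 28.9 × 9.074 = 262.2 mg/h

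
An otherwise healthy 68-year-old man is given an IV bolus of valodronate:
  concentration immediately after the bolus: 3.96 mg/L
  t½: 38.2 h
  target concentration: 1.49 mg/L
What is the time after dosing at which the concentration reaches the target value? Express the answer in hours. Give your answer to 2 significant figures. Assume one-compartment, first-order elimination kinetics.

k = ln2 / t½ = 0.693147 / 38.2 = 0.01815 h⁻¹
t = ln(C₀ / C) / k = ln(3.960 / 1.49) / 0.01815
  = ln(2.658) / 0.01815 = 0.9776 / 0.01815 = 53.86 h

54 h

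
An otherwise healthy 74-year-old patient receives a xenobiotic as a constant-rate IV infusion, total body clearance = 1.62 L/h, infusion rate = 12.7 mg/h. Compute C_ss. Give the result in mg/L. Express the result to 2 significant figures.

7.8 mg/L

At steady state Css = R₀ / CL = 12.7 / 1.620 = 7.840 mg/L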